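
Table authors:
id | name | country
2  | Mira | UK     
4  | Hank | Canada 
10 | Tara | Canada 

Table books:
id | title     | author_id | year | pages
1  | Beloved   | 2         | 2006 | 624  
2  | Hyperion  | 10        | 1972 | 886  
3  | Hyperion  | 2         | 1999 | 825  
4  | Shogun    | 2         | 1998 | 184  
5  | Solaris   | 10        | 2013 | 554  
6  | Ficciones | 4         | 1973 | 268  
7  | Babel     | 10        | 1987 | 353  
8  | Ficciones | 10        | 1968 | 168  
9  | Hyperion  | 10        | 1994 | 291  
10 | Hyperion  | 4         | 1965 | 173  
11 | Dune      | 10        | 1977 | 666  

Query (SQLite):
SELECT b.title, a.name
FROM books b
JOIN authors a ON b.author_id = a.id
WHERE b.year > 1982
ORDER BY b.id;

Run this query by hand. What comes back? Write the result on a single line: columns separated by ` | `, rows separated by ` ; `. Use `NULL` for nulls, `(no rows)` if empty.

Each books row matches the authors row where author_id = authors.id.
Then keep rows with b.year > 1982.

Beloved | Mira ; Hyperion | Mira ; Shogun | Mira ; Solaris | Tara ; Babel | Tara ; Hyperion | Tara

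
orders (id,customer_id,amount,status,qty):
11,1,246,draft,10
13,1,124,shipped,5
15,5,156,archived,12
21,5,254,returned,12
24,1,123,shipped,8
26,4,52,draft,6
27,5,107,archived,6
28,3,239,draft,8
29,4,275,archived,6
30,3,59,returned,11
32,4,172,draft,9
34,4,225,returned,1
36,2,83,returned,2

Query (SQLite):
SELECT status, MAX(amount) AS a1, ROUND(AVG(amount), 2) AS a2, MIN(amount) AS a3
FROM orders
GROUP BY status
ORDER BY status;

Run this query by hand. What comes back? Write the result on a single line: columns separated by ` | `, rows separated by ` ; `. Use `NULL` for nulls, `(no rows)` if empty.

archived | 275 | 179.33 | 107 ; draft | 246 | 177.25 | 52 ; returned | 254 | 155.25 | 59 ; shipped | 124 | 123.5 | 123

Group orders by status.
Per group compute: MAX(amount), ROUND(AVG(amount), 2), MIN(amount).
  archived: ids {15, 27, 29} → MAX(amount)=275, ROUND(AVG(amount), 2)=179.33, MIN(amount)=107
  draft: ids {11, 26, 28, 32} → MAX(amount)=246, ROUND(AVG(amount), 2)=177.25, MIN(amount)=52
  returned: ids {21, 30, 34, 36} → MAX(amount)=254, ROUND(AVG(amount), 2)=155.25, MIN(amount)=59
  shipped: ids {13, 24} → MAX(amount)=124, ROUND(AVG(amount), 2)=123.5, MIN(amount)=123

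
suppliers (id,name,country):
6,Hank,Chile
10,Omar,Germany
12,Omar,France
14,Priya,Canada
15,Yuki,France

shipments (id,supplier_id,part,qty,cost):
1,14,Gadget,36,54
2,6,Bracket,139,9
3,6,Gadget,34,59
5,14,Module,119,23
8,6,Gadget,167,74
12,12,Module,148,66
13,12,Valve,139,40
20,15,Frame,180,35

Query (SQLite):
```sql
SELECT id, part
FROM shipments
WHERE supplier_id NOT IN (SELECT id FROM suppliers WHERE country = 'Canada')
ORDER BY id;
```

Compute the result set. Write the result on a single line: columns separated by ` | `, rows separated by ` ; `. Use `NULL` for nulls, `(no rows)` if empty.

2 | Bracket ; 3 | Gadget ; 8 | Gadget ; 12 | Module ; 13 | Valve ; 20 | Frame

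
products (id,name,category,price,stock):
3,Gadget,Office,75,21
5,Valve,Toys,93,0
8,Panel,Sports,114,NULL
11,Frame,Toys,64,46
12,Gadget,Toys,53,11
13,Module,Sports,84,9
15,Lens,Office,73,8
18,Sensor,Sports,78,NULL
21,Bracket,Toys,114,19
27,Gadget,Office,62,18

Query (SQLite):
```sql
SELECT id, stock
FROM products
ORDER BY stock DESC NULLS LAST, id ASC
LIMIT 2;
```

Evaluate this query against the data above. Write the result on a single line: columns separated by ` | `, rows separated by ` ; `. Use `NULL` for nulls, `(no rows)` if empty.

Sort by stock desc, tiebreak id asc: (46, id=11), (21, id=3), (19, id=21), (18, id=27), (11, id=12) …. Take first 2.
NULLS LAST: NULL stock rows go after all non-NULL rows (among themselves ordered by id asc).

11 | 46 ; 3 | 21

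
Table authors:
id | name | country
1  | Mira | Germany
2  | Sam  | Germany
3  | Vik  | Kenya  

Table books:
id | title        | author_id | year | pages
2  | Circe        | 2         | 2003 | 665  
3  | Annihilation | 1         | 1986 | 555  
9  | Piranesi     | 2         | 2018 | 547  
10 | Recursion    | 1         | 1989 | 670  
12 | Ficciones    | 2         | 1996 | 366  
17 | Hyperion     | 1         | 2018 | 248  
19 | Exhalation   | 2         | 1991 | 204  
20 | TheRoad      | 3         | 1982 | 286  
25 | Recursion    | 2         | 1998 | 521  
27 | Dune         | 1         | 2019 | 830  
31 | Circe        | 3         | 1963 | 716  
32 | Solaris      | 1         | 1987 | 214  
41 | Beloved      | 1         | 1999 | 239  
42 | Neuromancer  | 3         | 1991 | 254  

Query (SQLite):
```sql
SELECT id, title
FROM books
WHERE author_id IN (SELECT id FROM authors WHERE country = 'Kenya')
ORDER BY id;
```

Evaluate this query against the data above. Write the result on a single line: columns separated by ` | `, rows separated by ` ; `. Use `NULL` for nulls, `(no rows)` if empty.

20 | TheRoad ; 31 | Circe ; 42 | Neuromancer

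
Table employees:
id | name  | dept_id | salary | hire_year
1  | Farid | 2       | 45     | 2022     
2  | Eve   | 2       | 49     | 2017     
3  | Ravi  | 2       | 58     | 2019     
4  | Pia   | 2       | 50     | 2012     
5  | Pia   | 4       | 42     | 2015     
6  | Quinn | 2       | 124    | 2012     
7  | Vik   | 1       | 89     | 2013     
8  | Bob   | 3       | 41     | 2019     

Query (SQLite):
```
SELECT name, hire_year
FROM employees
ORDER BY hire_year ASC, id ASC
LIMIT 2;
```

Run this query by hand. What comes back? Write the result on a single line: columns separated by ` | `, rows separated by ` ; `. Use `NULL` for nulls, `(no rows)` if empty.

Sort by hire_year asc, tiebreak id asc: (2012, id=4), (2012, id=6), (2013, id=7), (2015, id=5), (2017, id=2) …. Take first 2.

Pia | 2012 ; Quinn | 2012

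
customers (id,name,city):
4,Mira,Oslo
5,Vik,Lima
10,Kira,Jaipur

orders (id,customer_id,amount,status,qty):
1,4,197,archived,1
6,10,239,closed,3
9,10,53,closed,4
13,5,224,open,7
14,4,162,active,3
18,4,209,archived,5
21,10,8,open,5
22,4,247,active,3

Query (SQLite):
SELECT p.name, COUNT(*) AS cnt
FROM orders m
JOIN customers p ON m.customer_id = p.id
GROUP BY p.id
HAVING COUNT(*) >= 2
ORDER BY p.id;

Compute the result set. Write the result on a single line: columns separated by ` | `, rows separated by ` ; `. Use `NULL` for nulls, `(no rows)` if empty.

Mira | 4 ; Kira | 3

Join each orders row to its customers via customer_id.
Group joined rows by customers.id; compute COUNT(*) per group.
HAVING: keep groups with count ≥ 2.
  4: ids {1, 14, 18, 22} → COUNT(*)=4
  5: ids {13} → COUNT(*)=1
  10: ids {6, 9, 21} → COUNT(*)=3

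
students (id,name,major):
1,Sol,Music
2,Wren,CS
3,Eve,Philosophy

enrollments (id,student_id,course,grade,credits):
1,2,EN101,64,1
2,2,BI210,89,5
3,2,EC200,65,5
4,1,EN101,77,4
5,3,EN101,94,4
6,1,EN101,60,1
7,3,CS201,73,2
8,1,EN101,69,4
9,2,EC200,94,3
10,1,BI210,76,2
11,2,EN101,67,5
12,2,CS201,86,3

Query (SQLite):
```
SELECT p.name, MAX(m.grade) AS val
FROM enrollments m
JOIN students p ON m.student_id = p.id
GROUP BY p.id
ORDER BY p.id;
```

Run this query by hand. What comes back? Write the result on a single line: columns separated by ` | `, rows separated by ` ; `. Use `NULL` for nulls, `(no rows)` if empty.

Join each enrollments row to its students via student_id.
Group joined rows by students.id; compute MAX(m.grade) per group.
  1: ids {4, 6, 8, 10} → MAX(m.grade)=77
  2: ids {1, 2, 3, 9, 11, 12} → MAX(m.grade)=94
  3: ids {5, 7} → MAX(m.grade)=94

Sol | 77 ; Wren | 94 ; Eve | 94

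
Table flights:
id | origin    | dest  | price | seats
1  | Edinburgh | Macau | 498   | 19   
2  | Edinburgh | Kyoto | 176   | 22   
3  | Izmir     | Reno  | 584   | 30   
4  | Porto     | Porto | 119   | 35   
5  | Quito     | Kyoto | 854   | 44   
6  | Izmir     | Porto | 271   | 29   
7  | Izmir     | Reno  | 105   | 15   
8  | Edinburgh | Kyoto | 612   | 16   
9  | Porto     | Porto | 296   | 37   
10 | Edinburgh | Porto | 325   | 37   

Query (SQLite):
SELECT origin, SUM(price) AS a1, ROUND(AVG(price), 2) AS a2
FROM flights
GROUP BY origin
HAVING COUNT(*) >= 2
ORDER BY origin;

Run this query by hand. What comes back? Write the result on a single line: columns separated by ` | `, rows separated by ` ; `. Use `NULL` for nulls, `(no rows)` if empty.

Edinburgh | 1611 | 402.75 ; Izmir | 960 | 320 ; Porto | 415 | 207.5

Group flights by origin.
Per group compute: SUM(price), ROUND(AVG(price), 2).
HAVING: drop groups with fewer than 2 rows.
  Edinburgh: ids {1, 2, 8, 10} → SUM(price)=1611, ROUND(AVG(price), 2)=402.75
  Izmir: ids {3, 6, 7} → SUM(price)=960, ROUND(AVG(price), 2)=320
  Porto: ids {4, 9} → SUM(price)=415, ROUND(AVG(price), 2)=207.5
  Quito: ids {5} → SUM(price)=854, ROUND(AVG(price), 2)=854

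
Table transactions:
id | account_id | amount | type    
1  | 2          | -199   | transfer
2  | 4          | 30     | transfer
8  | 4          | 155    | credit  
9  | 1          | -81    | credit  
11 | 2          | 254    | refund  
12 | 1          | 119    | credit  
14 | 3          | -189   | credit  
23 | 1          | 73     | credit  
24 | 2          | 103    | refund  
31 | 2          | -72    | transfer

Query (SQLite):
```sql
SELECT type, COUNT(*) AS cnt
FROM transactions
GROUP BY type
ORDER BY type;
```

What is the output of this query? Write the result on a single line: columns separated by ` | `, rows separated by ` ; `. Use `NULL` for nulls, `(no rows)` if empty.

credit | 5 ; refund | 2 ; transfer | 3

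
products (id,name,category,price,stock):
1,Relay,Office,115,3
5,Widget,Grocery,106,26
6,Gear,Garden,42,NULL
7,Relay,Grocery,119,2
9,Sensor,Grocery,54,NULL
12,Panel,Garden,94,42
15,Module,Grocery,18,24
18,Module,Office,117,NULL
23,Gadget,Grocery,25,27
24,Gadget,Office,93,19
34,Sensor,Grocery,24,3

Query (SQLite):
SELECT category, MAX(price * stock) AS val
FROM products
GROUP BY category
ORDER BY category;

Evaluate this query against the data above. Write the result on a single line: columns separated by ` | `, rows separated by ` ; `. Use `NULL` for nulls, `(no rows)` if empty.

For each row compute price * stock.
Group by category; take MAX of the expression per group.
  Garden: ids {6, 12} → MAX(price * stock)=3948
  Grocery: ids {5, 7, 9, 15, 23, 34} → MAX(price * stock)=2756
  Office: ids {1, 18, 24} → MAX(price * stock)=1767

Garden | 3948 ; Grocery | 2756 ; Office | 1767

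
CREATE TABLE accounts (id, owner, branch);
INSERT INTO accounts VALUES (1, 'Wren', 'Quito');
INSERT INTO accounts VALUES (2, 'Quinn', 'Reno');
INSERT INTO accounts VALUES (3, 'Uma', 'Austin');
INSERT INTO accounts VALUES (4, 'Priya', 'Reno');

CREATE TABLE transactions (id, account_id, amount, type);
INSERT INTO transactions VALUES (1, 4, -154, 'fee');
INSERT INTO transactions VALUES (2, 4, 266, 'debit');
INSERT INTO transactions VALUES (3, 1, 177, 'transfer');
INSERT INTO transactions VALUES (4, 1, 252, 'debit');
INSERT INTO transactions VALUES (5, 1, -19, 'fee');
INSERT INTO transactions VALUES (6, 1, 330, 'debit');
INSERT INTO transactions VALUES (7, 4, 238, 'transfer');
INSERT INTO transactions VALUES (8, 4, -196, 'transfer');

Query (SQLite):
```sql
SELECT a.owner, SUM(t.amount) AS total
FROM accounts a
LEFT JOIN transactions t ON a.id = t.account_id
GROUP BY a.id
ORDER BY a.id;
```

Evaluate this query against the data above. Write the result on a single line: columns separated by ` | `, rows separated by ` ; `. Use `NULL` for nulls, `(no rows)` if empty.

Wren | 740 ; Quinn | NULL ; Uma | NULL ; Priya | 154

LEFT JOIN keeps every accounts row; unmatched ones get NULL for transactions columns.
Group by accounts.id and compute SUM(t.amount). SUM over an all-NULL group is NULL.
  1: ids {3, 4, 5, 6} → SUM(t.amount)=740
  2: ids {—} → SUM(t.amount)=NULL
  3: ids {—} → SUM(t.amount)=NULL
  4: ids {1, 2, 7, 8} → SUM(t.amount)=154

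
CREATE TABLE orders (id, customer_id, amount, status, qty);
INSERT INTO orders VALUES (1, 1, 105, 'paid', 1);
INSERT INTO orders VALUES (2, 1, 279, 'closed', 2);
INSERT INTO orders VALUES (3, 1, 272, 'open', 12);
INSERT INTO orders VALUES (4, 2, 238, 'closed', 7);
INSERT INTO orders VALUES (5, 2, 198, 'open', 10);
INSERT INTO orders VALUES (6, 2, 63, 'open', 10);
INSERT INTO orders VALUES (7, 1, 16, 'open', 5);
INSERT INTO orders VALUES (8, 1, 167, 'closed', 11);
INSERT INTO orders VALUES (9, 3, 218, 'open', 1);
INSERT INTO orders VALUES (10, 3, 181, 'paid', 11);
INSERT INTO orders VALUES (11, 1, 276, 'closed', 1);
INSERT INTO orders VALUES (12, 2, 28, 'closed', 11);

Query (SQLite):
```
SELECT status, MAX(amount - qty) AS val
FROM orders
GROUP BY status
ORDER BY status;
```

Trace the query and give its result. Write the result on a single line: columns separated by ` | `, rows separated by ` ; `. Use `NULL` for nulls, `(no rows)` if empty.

For each row compute amount - qty.
Group by status; take MAX of the expression per group.
  closed: ids {2, 4, 8, 11, 12} → MAX(amount - qty)=277
  open: ids {3, 5, 6, 7, 9} → MAX(amount - qty)=260
  paid: ids {1, 10} → MAX(amount - qty)=170

closed | 277 ; open | 260 ; paid | 170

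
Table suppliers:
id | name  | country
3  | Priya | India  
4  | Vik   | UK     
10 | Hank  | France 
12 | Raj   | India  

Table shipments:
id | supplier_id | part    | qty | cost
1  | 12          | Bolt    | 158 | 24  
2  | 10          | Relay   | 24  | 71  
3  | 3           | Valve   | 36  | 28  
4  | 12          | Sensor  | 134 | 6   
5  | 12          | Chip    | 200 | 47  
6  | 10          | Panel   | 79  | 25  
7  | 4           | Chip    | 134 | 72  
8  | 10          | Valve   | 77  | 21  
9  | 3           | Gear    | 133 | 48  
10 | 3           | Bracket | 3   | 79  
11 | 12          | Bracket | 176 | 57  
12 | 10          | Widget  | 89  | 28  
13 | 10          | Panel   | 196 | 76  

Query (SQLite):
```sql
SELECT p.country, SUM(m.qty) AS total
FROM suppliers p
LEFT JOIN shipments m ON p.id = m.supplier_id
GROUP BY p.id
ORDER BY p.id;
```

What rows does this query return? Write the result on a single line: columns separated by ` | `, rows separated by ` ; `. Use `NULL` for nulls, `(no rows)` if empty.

LEFT JOIN keeps every suppliers row; unmatched ones get NULL for shipments columns.
Group by suppliers.id and compute SUM(m.qty). SUM over an all-NULL group is NULL.
  3: ids {3, 9, 10} → SUM(m.qty)=172
  4: ids {7} → SUM(m.qty)=134
  10: ids {2, 6, 8, 12, 13} → SUM(m.qty)=465
  12: ids {1, 4, 5, 11} → SUM(m.qty)=668

India | 172 ; UK | 134 ; France | 465 ; India | 668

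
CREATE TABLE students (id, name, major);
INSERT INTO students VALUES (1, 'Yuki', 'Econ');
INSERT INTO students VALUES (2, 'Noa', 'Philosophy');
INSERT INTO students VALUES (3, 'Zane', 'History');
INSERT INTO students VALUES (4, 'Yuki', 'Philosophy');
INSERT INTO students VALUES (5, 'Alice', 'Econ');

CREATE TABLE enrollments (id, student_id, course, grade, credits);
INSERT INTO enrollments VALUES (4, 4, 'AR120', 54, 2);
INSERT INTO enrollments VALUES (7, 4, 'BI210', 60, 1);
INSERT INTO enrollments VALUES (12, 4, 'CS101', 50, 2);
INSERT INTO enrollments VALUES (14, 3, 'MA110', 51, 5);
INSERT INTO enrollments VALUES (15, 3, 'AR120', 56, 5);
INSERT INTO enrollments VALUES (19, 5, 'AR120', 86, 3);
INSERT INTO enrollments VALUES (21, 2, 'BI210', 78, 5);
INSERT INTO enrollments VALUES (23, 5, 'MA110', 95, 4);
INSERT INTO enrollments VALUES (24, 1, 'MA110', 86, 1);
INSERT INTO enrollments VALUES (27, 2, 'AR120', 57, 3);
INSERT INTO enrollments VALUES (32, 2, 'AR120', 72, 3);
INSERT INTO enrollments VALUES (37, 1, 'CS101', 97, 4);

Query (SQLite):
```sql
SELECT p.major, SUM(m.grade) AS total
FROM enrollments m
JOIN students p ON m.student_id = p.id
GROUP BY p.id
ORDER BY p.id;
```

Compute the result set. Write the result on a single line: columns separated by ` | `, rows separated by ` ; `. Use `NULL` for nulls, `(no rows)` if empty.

Econ | 183 ; Philosophy | 207 ; History | 107 ; Philosophy | 164 ; Econ | 181

Join each enrollments row to its students via student_id.
Group joined rows by students.id; compute SUM(m.grade) per group.
  1: ids {24, 37} → SUM(m.grade)=183
  2: ids {21, 27, 32} → SUM(m.grade)=207
  3: ids {14, 15} → SUM(m.grade)=107
  4: ids {4, 7, 12} → SUM(m.grade)=164
  5: ids {19, 23} → SUM(m.grade)=181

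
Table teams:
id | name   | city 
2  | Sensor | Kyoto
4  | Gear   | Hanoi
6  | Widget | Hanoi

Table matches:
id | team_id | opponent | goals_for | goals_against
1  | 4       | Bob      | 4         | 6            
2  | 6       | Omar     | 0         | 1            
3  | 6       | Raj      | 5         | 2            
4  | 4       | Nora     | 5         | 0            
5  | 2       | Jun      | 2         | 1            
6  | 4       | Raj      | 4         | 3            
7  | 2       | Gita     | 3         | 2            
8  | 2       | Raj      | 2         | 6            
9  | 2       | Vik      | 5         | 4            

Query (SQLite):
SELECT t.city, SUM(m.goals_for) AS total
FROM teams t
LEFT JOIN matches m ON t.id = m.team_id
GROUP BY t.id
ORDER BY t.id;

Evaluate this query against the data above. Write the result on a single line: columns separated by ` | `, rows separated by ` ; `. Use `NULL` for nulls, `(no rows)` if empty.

LEFT JOIN keeps every teams row; unmatched ones get NULL for matches columns.
Group by teams.id and compute SUM(m.goals_for). SUM over an all-NULL group is NULL.
  2: ids {5, 7, 8, 9} → SUM(m.goals_for)=12
  4: ids {1, 4, 6} → SUM(m.goals_for)=13
  6: ids {2, 3} → SUM(m.goals_for)=5

Kyoto | 12 ; Hanoi | 13 ; Hanoi | 5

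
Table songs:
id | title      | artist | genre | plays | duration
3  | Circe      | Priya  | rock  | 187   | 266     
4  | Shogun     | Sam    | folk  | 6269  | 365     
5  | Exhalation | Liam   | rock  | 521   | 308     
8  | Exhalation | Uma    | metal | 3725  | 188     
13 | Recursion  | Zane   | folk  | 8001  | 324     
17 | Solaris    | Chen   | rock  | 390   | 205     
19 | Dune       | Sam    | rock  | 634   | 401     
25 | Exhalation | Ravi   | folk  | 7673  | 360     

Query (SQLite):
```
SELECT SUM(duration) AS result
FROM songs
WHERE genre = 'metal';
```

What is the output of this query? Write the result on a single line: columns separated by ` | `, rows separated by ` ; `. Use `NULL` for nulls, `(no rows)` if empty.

Rows where genre='metal' → duration values: [188].
SUM of non-NULL values = 188.

188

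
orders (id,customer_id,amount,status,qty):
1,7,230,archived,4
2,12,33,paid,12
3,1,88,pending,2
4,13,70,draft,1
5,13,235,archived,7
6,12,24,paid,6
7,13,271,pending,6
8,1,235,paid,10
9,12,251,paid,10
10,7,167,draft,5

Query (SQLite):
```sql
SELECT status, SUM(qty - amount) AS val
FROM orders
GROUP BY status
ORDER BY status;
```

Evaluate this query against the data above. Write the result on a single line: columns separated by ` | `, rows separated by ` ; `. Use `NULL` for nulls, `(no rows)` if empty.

For each row compute qty - amount.
Group by status; take SUM of the expression per group.
  archived: ids {1, 5} → SUM(qty - amount)=-454
  draft: ids {4, 10} → SUM(qty - amount)=-231
  paid: ids {2, 6, 8, 9} → SUM(qty - amount)=-505
  pending: ids {3, 7} → SUM(qty - amount)=-351

archived | -454 ; draft | -231 ; paid | -505 ; pending | -351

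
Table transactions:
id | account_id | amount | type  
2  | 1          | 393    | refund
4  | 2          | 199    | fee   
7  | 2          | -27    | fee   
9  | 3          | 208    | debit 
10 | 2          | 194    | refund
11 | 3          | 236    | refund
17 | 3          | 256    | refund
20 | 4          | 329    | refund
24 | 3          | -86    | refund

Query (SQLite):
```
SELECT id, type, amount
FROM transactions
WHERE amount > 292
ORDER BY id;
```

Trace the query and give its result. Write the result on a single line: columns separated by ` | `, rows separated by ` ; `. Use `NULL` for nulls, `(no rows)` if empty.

2 | refund | 393 ; 20 | refund | 329

amount > 292: ids {2, 20}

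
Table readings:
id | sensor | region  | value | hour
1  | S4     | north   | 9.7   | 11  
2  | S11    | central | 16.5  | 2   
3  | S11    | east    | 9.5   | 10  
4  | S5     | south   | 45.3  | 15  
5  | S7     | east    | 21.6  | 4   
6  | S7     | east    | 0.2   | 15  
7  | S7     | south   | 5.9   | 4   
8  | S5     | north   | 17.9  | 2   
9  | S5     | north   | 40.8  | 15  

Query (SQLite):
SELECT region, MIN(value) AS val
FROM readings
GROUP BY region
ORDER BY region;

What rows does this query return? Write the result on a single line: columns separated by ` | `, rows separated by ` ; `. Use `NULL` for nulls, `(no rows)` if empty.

Partition readings by region; compute MIN(value) within each group.
  central: ids {2} → MIN(value)=16.5
  east: ids {3, 5, 6} → MIN(value)=0.2
  north: ids {1, 8, 9} → MIN(value)=9.7
  south: ids {4, 7} → MIN(value)=5.9

central | 16.5 ; east | 0.2 ; north | 9.7 ; south | 5.9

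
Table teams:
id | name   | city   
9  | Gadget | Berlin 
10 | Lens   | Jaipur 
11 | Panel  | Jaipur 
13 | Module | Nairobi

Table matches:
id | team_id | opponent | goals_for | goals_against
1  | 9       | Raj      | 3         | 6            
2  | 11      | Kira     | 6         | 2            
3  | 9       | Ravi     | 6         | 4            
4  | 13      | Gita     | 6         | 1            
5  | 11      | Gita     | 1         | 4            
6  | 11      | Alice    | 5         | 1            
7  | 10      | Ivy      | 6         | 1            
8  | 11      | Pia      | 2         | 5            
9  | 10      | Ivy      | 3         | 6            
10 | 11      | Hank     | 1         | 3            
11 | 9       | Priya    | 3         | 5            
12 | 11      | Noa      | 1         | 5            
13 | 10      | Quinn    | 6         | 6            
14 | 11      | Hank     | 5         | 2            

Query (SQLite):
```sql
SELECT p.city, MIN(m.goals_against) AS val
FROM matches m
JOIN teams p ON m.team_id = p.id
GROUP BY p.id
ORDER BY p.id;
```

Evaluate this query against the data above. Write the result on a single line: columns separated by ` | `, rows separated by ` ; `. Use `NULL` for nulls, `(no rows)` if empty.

Join each matches row to its teams via team_id.
Group joined rows by teams.id; compute MIN(m.goals_against) per group.
  9: ids {1, 3, 11} → MIN(m.goals_against)=4
  10: ids {7, 9, 13} → MIN(m.goals_against)=1
  11: ids {2, 5, 6, 8, 10, 12, 14} → MIN(m.goals_against)=1
  13: ids {4} → MIN(m.goals_against)=1

Berlin | 4 ; Jaipur | 1 ; Jaipur | 1 ; Nairobi | 1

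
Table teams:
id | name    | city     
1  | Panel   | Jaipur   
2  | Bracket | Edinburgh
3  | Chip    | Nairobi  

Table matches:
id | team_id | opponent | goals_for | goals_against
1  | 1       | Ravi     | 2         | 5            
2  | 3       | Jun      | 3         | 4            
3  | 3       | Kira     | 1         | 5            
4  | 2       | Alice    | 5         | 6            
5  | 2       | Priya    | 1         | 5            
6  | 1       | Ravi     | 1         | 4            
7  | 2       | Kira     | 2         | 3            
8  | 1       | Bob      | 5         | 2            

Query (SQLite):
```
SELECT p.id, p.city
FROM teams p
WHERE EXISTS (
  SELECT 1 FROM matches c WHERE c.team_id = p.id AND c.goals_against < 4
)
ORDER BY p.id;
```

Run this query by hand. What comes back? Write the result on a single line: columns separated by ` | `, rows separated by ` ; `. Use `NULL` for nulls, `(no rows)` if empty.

1 | Jaipur ; 2 | Edinburgh

For each teams row, check whether any matches with matching team_id has goals_against < 4.
Keep rows where that is true.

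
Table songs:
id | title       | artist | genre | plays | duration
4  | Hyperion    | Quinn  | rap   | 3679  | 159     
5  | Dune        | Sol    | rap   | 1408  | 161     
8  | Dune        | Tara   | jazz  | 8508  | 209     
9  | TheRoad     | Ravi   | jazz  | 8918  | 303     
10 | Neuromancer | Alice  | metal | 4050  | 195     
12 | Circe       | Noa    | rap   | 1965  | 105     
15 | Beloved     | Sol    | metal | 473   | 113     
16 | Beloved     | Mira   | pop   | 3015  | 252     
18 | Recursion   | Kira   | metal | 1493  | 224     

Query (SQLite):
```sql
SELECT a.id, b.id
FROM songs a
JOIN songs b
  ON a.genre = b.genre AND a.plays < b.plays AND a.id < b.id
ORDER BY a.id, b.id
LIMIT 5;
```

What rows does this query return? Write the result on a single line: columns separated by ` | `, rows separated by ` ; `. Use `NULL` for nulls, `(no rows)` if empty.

Pairs (a,b) with same genre, a.plays < b.plays, a.id < b.id.
genre groups: jazz:{8,9} metal:{10,15,18} pop:{16} rap:{4,5,12}
Ordered by (a.id, b.id); first 5.

5 | 12 ; 8 | 9 ; 15 | 18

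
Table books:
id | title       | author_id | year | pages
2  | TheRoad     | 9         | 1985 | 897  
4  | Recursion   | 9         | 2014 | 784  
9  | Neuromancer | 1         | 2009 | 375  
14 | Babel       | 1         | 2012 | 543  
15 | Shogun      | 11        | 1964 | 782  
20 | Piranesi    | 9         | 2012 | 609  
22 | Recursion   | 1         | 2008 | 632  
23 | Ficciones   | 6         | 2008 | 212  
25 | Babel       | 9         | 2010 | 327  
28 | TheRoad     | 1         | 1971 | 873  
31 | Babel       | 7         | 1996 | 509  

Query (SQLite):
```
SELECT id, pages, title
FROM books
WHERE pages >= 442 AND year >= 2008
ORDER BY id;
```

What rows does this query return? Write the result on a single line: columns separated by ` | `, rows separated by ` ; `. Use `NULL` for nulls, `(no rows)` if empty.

pages >= 442: ids {2, 4, 14, 15, 20, 22, 28, 31}
year >= 2008: ids {4, 9, 14, 20, 22, 23, 25}
Combine with AND.

4 | 784 | Recursion ; 14 | 543 | Babel ; 20 | 609 | Piranesi ; 22 | 632 | Recursion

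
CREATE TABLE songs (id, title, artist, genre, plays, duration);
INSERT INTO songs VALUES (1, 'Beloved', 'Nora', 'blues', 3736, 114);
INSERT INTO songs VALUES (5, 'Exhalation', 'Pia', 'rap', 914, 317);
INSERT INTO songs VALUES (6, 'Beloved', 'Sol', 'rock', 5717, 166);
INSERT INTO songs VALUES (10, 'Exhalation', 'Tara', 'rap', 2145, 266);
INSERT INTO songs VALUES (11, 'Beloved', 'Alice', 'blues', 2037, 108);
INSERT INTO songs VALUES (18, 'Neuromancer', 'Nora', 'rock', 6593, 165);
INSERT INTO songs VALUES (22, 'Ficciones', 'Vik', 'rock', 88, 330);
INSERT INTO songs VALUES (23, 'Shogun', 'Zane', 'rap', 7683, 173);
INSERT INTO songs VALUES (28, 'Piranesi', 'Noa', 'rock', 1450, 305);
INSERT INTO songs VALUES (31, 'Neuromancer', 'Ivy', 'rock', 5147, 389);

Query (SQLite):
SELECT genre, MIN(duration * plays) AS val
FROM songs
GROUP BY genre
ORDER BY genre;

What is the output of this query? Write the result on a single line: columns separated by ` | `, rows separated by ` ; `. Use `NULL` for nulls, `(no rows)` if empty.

blues | 219996 ; rap | 289738 ; rock | 29040

For each row compute duration * plays.
Group by genre; take MIN of the expression per group.
  blues: ids {1, 11} → MIN(duration * plays)=219996
  rap: ids {5, 10, 23} → MIN(duration * plays)=289738
  rock: ids {6, 18, 22, 28, 31} → MIN(duration * plays)=29040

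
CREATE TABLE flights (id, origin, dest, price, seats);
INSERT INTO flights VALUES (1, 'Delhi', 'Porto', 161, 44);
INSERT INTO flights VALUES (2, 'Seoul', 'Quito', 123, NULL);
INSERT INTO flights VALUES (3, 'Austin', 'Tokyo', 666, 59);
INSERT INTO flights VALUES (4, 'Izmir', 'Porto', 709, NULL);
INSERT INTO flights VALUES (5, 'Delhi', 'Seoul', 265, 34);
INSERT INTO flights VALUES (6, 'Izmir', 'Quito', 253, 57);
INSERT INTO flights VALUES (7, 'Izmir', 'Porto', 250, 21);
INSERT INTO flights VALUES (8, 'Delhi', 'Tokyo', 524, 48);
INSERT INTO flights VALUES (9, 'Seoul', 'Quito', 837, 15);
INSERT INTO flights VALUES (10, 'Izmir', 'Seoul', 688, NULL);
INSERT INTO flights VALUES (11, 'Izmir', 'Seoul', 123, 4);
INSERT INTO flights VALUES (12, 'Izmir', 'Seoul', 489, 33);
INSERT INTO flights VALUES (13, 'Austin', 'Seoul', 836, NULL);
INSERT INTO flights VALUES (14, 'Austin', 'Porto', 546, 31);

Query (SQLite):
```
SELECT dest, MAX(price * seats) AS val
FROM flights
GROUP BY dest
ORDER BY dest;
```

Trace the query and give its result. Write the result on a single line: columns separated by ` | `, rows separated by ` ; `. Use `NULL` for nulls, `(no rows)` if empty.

For each row compute price * seats.
Group by dest; take MAX of the expression per group.
  Porto: ids {1, 4, 7, 14} → MAX(price * seats)=16926
  Quito: ids {2, 6, 9} → MAX(price * seats)=14421
  Seoul: ids {5, 10, 11, 12, 13} → MAX(price * seats)=16137
  Tokyo: ids {3, 8} → MAX(price * seats)=39294

Porto | 16926 ; Quito | 14421 ; Seoul | 16137 ; Tokyo | 39294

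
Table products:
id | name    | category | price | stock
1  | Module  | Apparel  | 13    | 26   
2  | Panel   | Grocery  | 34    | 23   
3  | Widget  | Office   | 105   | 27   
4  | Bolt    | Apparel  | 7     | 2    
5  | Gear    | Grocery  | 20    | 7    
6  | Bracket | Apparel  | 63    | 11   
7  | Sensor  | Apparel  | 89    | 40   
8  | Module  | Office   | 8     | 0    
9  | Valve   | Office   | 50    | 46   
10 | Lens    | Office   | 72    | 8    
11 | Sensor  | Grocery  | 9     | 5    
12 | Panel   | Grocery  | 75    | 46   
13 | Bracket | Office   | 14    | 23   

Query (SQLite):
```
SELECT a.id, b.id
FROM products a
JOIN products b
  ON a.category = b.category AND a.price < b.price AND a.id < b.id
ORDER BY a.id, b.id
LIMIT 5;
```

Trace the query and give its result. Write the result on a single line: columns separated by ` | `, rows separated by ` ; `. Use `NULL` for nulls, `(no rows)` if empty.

1 | 6 ; 1 | 7 ; 2 | 12 ; 4 | 6 ; 4 | 7

Pairs (a,b) with same category, a.price < b.price, a.id < b.id.
category groups: Apparel:{1,4,6,7} Grocery:{2,5,11,12} Office:{3,8,9,10,13}
Ordered by (a.id, b.id); first 5.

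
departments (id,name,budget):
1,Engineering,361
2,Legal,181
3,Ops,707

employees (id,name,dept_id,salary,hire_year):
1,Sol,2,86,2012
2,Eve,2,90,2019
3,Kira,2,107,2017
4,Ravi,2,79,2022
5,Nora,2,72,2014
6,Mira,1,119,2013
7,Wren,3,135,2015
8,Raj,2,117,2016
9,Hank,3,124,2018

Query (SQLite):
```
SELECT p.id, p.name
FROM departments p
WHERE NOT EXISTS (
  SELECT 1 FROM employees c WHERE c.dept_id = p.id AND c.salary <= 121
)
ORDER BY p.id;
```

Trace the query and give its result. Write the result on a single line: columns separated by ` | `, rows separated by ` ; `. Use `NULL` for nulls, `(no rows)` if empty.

3 | Ops

For each departments row, check whether any employees with matching dept_id has salary <= 121.
Keep rows where that is false.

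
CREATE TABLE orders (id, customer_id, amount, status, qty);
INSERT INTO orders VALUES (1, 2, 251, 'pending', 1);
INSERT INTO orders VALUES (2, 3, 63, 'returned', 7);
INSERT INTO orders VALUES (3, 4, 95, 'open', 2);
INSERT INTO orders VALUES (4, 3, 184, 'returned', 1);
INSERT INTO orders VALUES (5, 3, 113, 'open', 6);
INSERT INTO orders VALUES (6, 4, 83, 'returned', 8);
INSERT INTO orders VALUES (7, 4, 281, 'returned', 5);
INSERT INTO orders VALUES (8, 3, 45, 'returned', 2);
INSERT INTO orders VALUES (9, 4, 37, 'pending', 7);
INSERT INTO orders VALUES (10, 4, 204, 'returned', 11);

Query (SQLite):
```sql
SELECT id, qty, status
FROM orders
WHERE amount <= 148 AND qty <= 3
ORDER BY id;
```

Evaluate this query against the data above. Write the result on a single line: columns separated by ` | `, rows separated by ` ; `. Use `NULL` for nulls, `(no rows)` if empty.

amount <= 148: ids {2, 3, 5, 6, 8, 9}
qty <= 3: ids {1, 3, 4, 8}
Combine with AND.

3 | 2 | open ; 8 | 2 | returned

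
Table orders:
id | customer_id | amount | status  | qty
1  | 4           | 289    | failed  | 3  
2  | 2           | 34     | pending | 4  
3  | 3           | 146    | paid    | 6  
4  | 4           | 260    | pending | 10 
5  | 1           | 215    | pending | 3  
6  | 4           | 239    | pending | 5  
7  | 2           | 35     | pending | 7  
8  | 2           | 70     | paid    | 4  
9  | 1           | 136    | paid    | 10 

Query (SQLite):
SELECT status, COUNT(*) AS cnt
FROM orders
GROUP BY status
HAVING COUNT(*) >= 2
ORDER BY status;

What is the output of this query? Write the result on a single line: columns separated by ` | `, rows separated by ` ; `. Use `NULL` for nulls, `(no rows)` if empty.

Partition orders by status; compute COUNT(*) within each group.
HAVING: keep groups with count ≥ 2.
  failed: ids {1} → COUNT(*)=1
  paid: ids {3, 8, 9} → COUNT(*)=3
  pending: ids {2, 4, 5, 6, 7} → COUNT(*)=5

paid | 3 ; pending | 5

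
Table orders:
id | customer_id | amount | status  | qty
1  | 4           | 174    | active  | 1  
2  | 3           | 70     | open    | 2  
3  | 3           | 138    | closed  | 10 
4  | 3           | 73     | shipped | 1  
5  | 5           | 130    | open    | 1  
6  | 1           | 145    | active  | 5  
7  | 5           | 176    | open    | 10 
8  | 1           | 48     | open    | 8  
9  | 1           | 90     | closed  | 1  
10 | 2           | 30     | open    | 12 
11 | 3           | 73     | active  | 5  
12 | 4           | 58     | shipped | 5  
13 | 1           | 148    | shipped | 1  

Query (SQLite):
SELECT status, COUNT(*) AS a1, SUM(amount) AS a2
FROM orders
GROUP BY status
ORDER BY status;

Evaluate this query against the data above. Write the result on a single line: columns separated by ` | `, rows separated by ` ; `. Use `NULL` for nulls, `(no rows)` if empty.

Group orders by status.
Per group compute: COUNT(*), SUM(amount).
  active: ids {1, 6, 11} → COUNT(*)=3, SUM(amount)=392
  closed: ids {3, 9} → COUNT(*)=2, SUM(amount)=228
  open: ids {2, 5, 7, 8, 10} → COUNT(*)=5, SUM(amount)=454
  shipped: ids {4, 12, 13} → COUNT(*)=3, SUM(amount)=279

active | 3 | 392 ; closed | 2 | 228 ; open | 5 | 454 ; shipped | 3 | 279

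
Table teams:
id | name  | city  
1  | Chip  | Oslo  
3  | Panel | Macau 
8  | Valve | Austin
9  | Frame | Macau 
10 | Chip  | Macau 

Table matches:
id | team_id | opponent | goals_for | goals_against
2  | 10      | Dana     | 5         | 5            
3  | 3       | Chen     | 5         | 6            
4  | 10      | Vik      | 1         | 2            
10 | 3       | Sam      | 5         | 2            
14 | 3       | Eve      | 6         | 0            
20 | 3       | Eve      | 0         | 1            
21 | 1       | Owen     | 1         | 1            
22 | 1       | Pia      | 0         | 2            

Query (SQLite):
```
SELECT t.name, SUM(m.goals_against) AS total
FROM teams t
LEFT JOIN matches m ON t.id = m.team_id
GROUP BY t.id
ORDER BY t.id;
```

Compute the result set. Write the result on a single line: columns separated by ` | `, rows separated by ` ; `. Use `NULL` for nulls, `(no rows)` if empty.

LEFT JOIN keeps every teams row; unmatched ones get NULL for matches columns.
Group by teams.id and compute SUM(m.goals_against). SUM over an all-NULL group is NULL.
  1: ids {21, 22} → SUM(m.goals_against)=3
  3: ids {3, 10, 14, 20} → SUM(m.goals_against)=9
  8: ids {—} → SUM(m.goals_against)=NULL
  9: ids {—} → SUM(m.goals_against)=NULL
  10: ids {2, 4} → SUM(m.goals_against)=7

Chip | 3 ; Panel | 9 ; Valve | NULL ; Frame | NULL ; Chip | 7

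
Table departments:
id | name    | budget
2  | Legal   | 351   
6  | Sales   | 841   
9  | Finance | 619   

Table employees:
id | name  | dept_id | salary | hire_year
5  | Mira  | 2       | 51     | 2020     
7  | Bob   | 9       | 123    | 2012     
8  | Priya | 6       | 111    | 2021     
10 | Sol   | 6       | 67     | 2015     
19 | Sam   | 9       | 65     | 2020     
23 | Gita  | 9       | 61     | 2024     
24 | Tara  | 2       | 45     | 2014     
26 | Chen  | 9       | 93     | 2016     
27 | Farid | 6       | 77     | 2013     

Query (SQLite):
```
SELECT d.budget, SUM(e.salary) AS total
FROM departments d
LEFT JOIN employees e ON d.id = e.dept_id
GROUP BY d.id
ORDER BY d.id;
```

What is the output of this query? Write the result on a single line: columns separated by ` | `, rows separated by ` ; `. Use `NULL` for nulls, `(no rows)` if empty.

351 | 96 ; 841 | 255 ; 619 | 342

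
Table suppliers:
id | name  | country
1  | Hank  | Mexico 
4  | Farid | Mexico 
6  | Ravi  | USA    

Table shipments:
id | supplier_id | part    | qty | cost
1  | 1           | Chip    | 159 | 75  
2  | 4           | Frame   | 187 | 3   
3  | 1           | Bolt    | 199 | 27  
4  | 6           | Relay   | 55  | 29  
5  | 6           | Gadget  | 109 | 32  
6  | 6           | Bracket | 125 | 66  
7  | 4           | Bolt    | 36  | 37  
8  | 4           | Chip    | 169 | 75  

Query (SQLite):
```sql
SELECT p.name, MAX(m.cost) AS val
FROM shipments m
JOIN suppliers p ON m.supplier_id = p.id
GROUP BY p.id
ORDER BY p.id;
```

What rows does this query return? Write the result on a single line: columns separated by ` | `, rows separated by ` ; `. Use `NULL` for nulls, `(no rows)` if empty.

Join each shipments row to its suppliers via supplier_id.
Group joined rows by suppliers.id; compute MAX(m.cost) per group.
  1: ids {1, 3} → MAX(m.cost)=75
  4: ids {2, 7, 8} → MAX(m.cost)=75
  6: ids {4, 5, 6} → MAX(m.cost)=66

Hank | 75 ; Farid | 75 ; Ravi | 66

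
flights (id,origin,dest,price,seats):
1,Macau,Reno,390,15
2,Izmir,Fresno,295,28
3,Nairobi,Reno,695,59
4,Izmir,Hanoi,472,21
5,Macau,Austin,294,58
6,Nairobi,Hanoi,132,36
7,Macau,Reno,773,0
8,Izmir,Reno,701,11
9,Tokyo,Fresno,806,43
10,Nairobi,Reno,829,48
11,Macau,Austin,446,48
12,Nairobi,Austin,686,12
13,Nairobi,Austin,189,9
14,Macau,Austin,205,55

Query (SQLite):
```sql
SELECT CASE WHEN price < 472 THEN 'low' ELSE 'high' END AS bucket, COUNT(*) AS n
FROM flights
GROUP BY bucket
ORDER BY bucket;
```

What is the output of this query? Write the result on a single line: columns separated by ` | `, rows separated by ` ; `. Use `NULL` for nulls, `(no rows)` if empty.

Bucket rows by price < 472 → 'low' else 'high'; count each bucket.

high | 7 ; low | 7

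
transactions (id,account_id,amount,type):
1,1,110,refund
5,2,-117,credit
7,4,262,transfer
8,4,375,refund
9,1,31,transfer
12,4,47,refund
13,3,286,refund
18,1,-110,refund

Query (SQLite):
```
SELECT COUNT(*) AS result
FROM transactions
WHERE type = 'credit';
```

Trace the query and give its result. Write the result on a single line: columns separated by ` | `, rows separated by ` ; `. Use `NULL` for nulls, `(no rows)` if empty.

1

Rows where type='credit' → amount values: [-117].
COUNT(*) counts rows → 1.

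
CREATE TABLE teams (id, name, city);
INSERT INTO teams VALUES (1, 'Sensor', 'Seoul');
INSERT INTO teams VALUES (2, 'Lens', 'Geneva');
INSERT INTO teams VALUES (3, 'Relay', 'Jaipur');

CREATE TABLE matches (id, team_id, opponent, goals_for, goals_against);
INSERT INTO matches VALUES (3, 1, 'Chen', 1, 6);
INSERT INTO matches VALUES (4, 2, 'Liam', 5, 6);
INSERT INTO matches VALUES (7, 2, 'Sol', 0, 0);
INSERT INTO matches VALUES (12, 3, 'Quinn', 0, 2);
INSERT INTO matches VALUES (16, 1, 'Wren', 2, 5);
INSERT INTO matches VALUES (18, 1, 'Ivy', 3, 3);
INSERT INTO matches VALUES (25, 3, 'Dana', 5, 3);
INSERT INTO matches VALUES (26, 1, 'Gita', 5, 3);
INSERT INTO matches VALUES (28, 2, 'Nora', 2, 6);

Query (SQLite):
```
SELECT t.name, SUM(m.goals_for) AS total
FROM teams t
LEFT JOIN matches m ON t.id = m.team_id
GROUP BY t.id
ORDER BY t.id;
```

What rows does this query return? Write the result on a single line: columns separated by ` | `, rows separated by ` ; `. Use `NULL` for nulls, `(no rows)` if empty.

Sensor | 11 ; Lens | 7 ; Relay | 5

LEFT JOIN keeps every teams row; unmatched ones get NULL for matches columns.
Group by teams.id and compute SUM(m.goals_for). SUM over an all-NULL group is NULL.
  1: ids {3, 16, 18, 26} → SUM(m.goals_for)=11
  2: ids {4, 7, 28} → SUM(m.goals_for)=7
  3: ids {12, 25} → SUM(m.goals_for)=5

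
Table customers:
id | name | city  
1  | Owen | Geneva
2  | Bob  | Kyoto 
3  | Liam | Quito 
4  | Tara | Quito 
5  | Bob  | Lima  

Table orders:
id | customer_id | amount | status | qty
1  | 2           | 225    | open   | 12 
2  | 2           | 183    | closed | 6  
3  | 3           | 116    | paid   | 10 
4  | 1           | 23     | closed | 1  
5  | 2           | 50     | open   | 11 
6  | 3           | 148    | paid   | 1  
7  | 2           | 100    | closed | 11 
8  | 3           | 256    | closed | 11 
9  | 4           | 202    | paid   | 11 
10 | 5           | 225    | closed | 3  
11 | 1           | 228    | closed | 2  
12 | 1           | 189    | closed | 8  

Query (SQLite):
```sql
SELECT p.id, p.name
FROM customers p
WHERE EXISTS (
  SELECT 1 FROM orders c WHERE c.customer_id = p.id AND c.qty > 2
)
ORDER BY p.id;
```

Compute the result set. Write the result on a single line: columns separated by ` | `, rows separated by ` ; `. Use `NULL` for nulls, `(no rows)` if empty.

For each customers row, check whether any orders with matching customer_id has qty > 2.
Keep rows where that is true.

1 | Owen ; 2 | Bob ; 3 | Liam ; 4 | Tara ; 5 | Bob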